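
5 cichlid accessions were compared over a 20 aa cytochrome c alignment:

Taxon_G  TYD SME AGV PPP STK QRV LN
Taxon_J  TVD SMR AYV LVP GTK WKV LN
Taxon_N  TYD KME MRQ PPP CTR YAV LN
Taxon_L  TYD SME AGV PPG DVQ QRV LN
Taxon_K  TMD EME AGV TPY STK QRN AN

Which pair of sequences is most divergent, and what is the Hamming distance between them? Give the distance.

13

Pairwise Hamming distances:
  Taxon_G vs Taxon_J: 8
  Taxon_G vs Taxon_N: 8
  Taxon_G vs Taxon_L: 4
  Taxon_G vs Taxon_K: 6
  Taxon_J vs Taxon_N: 12
  Taxon_J vs Taxon_L: 11
  Taxon_J vs Taxon_K: 12
  Taxon_N vs Taxon_L: 10
  Taxon_N vs Taxon_K: 13
  Taxon_L vs Taxon_K: 9
The largest is 13, between Taxon_N and Taxon_K.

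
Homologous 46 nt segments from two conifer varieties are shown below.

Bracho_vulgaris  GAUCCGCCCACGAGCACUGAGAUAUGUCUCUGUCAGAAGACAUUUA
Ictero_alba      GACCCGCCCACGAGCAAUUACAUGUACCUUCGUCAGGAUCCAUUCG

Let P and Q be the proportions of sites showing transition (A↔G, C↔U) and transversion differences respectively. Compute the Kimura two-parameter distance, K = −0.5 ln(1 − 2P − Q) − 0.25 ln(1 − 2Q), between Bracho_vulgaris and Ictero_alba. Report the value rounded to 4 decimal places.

0.4079

Mismatches occur at site 3 (U↔C, transition), site 17 (C↔A, transversion), site 19 (G↔U, transversion), site 21 (G↔C, transversion), site 24 (A↔G, transition), site 26 (G↔A, transition), site 27 (U↔C, transition), site 30 (C↔U, transition), site 31 (U↔C, transition), site 37 (A↔G, transition), site 39 (G↔U, transversion), site 40 (A↔C, transversion), site 45 (U↔C, transition), site 46 (A↔G, transition).
Of the 14 differences, 9 transitions and 5 transversions over 46 sites: P = 9/46 = 0.195652, Q = 5/46 = 0.108696.
d = −0.5·ln(0.500000) − 0.25·ln(0.782608) = −0.5·(-0.693147) − 0.25·(-0.245123) = 0.4079.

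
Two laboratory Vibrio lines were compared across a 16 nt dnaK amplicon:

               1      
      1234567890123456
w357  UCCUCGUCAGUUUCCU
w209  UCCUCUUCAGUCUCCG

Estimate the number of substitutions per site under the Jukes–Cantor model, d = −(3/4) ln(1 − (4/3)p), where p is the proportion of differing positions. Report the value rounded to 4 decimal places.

0.2158

Mismatches occur at site 6 (G↔U), site 12 (U↔C), site 16 (U↔G).
p = 3/16 = 0.187500.
d = −0.75 · ln(1 − (4/3)·0.187500) = −0.75 · ln(0.750000) = −0.75 · (-0.287682) = 0.2158.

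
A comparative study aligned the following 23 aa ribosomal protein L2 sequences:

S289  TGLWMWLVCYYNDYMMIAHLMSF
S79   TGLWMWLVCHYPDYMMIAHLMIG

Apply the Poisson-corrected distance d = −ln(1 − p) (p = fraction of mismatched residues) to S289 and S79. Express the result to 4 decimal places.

The sequences differ at positions 10 (Y/H), 12 (N/P), 22 (S/I), 23 (F/G).
p = 4/23 = 0.173913.
d = −ln(1 − 0.173913) = −ln(0.826087) = 0.1911.

0.1911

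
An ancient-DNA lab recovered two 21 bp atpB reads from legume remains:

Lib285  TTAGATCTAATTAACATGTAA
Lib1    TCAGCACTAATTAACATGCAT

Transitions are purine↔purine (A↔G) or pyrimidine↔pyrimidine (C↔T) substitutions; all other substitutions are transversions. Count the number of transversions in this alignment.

3

Differing sites — 2:T/C (Ti); 5:A/C (Tv); 6:T/A (Tv); 19:T/C (Ti); 21:A/T (Tv).
Of the 5 differences, 2 transitions and 3 transversions, so the answer is 3.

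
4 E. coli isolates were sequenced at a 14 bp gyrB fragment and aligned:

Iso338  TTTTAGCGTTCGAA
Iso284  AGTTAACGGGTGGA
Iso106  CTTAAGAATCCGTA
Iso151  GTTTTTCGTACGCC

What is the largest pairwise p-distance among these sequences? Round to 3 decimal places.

Pairwise Hamming distances:
  Iso338 vs Iso284: 7
  Iso338 vs Iso106: 6
  Iso338 vs Iso151: 6
  Iso284 vs Iso106: 10
  Iso284 vs Iso151: 9
  Iso106 vs Iso151: 9
The largest is 10 mismatches, between Iso284 and Iso106; p = 10/14 = 0.714.

0.714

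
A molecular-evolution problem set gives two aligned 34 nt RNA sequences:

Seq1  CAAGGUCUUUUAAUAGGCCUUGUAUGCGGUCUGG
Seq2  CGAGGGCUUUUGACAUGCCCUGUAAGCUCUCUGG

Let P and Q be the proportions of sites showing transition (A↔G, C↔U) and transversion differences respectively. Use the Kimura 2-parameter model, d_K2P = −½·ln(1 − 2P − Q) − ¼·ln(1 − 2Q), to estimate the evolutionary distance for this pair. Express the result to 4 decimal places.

0.3280

Differing sites — 2:A/G (Ti); 6:U/G (Tv); 12:A/G (Ti); 14:U/C (Ti); 16:G/U (Tv); 20:U/C (Ti); 25:U/A (Tv); 28:G/U (Tv); 29:G/C (Tv).
Of the 9 differences, 4 transitions and 5 transversions over 34 sites: P = 4/34 = 0.117647, Q = 5/34 = 0.147059.
d = −0.5·ln(0.617647) − 0.25·ln(0.705882) = −0.5·(-0.481838) − 0.25·(-0.348307) = 0.3280.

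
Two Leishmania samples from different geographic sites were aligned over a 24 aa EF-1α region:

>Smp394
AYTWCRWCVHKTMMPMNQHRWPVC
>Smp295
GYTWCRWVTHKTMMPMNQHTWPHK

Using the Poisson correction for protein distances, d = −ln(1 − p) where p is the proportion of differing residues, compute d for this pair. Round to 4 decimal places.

Mismatches occur at site 1 (A↔G), site 8 (C↔V), site 9 (V↔T), site 20 (R↔T), site 23 (V↔H), site 24 (C↔K).
p = 6/24 = 0.250000.
d = −ln(1 − 0.250000) = −ln(0.750000) = 0.2877.

0.2877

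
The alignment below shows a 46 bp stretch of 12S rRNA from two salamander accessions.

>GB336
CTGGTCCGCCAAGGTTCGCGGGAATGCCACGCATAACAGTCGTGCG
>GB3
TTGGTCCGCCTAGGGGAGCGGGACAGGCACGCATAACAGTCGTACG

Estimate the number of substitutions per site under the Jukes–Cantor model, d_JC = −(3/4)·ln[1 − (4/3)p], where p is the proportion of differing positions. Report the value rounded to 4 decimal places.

The sequences differ at positions 1 (C/T), 11 (A/T), 15 (T/G), 16 (T/G), 17 (C/A), 24 (A/C), 25 (T/A), 27 (C/G), 44 (G/A).
p = 9/46 = 0.195652.
d = −0.75 · ln(1 − (4/3)·0.195652) = −0.75 · ln(0.739131) = −0.75 · (-0.302280) = 0.2267.

0.2267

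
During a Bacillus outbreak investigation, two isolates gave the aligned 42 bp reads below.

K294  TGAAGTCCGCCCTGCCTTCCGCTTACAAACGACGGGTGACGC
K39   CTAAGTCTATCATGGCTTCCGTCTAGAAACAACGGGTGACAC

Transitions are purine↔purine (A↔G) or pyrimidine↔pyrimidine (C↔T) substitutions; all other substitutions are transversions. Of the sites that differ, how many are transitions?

Mismatches occur at site 1 (T→C, transition), site 2 (G→T, transversion), site 8 (C→T, transition), site 9 (G→A, transition), site 10 (C→T, transition), site 12 (C→A, transversion), site 15 (C→G, transversion), site 22 (C→T, transition), site 23 (T→C, transition), site 26 (C→G, transversion), site 31 (G→A, transition), site 41 (G→A, transition).
Of the 12 differences, 8 transitions and 4 transversions, so the answer is 8.

8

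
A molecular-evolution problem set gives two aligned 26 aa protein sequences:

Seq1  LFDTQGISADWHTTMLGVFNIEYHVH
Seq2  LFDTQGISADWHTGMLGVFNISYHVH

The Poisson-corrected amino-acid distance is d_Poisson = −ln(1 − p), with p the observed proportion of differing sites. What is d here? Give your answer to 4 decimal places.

0.0800

Mismatches occur at site 14 (T/G), site 22 (E/S).
p = 2/26 = 0.076923.
d = −ln(1 − 0.076923) = −ln(0.923077) = 0.0800.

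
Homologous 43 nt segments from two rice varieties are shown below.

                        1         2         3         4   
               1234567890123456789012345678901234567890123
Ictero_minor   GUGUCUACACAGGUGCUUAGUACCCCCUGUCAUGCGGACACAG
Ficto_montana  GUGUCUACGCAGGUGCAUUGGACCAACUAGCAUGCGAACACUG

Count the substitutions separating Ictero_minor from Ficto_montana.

Differing sites — 9:A/G; 17:U/A; 19:A/U; 21:U/G; 25:C/A; 26:C/A; 29:G/A; 30:U/G; 37:G/A; 42:A/U.
That gives 10 mismatches out of 43 aligned sites, so the Hamming distance is 10.

10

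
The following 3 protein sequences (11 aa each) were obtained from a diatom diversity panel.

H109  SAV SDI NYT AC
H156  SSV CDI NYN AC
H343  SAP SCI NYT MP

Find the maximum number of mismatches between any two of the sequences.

Pairwise Hamming distances:
  H109 vs H156: 3
  H109 vs H343: 4
  H156 vs H343: 7
The largest is 7, between H156 and H343.

7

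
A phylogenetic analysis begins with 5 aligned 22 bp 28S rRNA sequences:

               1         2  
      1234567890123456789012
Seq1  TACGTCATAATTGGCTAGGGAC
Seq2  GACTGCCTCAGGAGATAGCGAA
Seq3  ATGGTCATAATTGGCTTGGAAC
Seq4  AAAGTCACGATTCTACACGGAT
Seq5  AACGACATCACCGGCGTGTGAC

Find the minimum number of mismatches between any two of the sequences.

Pairwise Hamming distances:
  Seq1 vs Seq2: 11
  Seq1 vs Seq3: 5
  Seq1 vs Seq4: 10
  Seq1 vs Seq5: 8
  Seq2 vs Seq3: 15
  Seq2 vs Seq4: 15
  Seq2 vs Seq5: 12
  Seq3 vs Seq4: 12
  Seq3 vs Seq5: 9
  Seq4 vs Seq5: 14
The smallest is 5, between Seq1 and Seq3.

5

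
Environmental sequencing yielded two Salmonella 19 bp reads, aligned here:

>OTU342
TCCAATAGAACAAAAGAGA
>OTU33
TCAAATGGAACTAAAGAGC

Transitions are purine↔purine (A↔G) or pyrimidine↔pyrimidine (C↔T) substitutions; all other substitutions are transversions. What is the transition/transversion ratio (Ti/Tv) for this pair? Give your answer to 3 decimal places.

Differing sites — 3:C/A (Tv); 7:A/G (Ti); 12:A/T (Tv); 19:A/C (Tv).
Of the 4 differences, 1 transition and 3 transversions, so Ti/Tv = 1/3 = 0.333.

0.333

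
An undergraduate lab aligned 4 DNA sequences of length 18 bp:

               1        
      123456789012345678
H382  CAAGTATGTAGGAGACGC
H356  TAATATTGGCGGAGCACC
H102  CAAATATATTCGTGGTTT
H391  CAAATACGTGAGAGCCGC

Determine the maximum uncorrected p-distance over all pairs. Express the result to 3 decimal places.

Pairwise Hamming distances:
  H382 vs H356: 9
  H382 vs H102: 9
  H382 vs H391: 5
  H356 vs H102: 13
  H356 vs H391: 10
  H102 vs H391: 9
The largest is 13 mismatches, between H356 and H102; p = 13/18 = 0.722.

0.722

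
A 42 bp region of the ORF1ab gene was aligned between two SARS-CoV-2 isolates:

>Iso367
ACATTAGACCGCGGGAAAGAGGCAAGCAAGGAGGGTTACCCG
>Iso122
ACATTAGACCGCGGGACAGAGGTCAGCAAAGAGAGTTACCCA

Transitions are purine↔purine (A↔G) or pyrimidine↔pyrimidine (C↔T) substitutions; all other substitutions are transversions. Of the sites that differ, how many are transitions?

4

Mismatches occur at site 17 (A/C, transversion), site 23 (C/T, transition), site 24 (A/C, transversion), site 30 (G/A, transition), site 34 (G/A, transition), site 42 (G/A, transition).
Of the 6 differences, 4 transitions and 2 transversions, so the answer is 4.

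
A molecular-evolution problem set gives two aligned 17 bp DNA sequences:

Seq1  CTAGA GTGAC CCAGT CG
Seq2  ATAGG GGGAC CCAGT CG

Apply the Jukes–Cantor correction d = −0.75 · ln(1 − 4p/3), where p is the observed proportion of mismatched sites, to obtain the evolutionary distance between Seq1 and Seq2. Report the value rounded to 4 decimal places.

0.2012

Differing sites — 1:C/A; 5:A/G; 7:T/G.
p = 3/17 = 0.176471.
d = −0.75 · ln(1 − (4/3)·0.176471) = −0.75 · ln(0.764705) = −0.75 · (-0.268265) = 0.2012.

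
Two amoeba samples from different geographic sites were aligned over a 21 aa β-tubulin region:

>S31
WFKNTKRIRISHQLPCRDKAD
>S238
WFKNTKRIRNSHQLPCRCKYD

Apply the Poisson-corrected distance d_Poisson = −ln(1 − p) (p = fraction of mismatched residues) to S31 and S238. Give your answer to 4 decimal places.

Mismatches occur at site 10 (I/N), site 18 (D/C), site 20 (A/Y).
p = 3/21 = 0.142857.
d = −ln(1 − 0.142857) = −ln(0.857143) = 0.1542.

0.1542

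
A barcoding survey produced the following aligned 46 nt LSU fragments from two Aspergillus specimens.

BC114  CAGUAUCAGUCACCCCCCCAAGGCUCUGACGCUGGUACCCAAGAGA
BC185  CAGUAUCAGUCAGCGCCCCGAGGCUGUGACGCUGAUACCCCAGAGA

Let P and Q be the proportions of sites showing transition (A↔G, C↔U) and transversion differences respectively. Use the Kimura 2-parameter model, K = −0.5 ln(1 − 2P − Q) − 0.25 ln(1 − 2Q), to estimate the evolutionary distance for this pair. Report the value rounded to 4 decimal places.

Differing sites — 13:C/G (Tv); 15:C/G (Tv); 20:A/G (Ti); 26:C/G (Tv); 35:G/A (Ti); 41:A/C (Tv).
Of the 6 differences, 2 transitions and 4 transversions over 46 sites: P = 2/46 = 0.043478, Q = 4/46 = 0.086957.
d = −0.5·ln(0.826087) − 0.25·ln(0.826086) = −0.5·(-0.191055) − 0.25·(-0.191056) = 0.1433.

0.1433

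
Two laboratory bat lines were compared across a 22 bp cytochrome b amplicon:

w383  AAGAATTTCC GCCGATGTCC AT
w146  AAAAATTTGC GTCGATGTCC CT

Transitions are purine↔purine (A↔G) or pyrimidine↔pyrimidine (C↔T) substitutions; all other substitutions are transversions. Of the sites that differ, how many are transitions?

The sequences differ at positions 3 (G/A, transition), 9 (C/G, transversion), 12 (C/T, transition), 21 (A/C, transversion).
Of the 4 differences, 2 transitions and 2 transversions, so the answer is 2.

2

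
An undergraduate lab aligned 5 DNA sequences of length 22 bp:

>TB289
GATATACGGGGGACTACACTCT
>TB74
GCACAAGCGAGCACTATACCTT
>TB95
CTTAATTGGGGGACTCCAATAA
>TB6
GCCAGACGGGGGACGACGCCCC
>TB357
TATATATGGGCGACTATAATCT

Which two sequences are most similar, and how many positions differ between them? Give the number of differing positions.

Pairwise Hamming distances:
  TB289 vs TB74: 11
  TB289 vs TB95: 9
  TB289 vs TB6: 7
  TB289 vs TB357: 5
  TB74 vs TB95: 15
  TB74 vs TB6: 12
  TB74 vs TB357: 13
  TB95 vs TB6: 13
  TB95 vs TB357: 9
  TB6 vs TB357: 12
The smallest is 5, between TB289 and TB357.

5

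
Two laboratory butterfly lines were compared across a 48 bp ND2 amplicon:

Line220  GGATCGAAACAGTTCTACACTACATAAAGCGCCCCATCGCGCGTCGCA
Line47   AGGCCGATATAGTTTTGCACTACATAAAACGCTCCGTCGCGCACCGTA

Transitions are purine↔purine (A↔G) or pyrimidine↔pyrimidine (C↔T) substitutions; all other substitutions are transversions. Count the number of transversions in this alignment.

1

Mismatches occur at site 1 (G↔A, transition), site 3 (A↔G, transition), site 4 (T↔C, transition), site 8 (A↔T, transversion), site 10 (C↔T, transition), site 15 (C↔T, transition), site 17 (A↔G, transition), site 29 (G↔A, transition), site 33 (C↔T, transition), site 36 (A↔G, transition), site 43 (G↔A, transition), site 44 (T↔C, transition), site 47 (C↔T, transition).
Of the 13 differences, 12 transitions and 1 transversion, so the answer is 1.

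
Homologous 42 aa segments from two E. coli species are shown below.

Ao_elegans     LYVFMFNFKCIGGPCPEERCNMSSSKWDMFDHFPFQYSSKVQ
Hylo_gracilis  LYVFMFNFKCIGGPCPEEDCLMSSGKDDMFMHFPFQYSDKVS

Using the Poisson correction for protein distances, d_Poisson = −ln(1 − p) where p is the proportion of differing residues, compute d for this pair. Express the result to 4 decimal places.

0.1823

Mismatches occur at site 19 (R↔D), site 21 (N↔L), site 25 (S↔G), site 27 (W↔D), site 31 (D↔M), site 39 (S↔D), site 42 (Q↔S).
p = 7/42 = 0.166667.
d = −ln(1 − 0.166667) = −ln(0.833333) = 0.1823.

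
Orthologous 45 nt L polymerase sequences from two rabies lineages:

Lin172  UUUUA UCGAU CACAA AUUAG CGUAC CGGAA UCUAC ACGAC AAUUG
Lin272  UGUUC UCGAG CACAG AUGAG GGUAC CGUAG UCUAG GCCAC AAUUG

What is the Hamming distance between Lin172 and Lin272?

Mismatches occur at site 2 (U↔G), site 5 (A↔C), site 10 (U↔G), site 15 (A↔G), site 18 (U↔G), site 21 (C↔G), site 28 (G↔U), site 30 (A↔G), site 35 (C↔G), site 36 (A↔G), site 38 (G↔C).
That gives 11 mismatches out of 45 aligned sites, so the Hamming distance is 11.

11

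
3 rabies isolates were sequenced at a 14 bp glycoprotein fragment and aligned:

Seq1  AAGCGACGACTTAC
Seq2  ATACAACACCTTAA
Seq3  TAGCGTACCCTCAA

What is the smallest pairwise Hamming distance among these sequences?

Pairwise Hamming distances:
  Seq1 vs Seq2: 6
  Seq1 vs Seq3: 7
  Seq2 vs Seq3: 8
The smallest is 6, between Seq1 and Seq2.

6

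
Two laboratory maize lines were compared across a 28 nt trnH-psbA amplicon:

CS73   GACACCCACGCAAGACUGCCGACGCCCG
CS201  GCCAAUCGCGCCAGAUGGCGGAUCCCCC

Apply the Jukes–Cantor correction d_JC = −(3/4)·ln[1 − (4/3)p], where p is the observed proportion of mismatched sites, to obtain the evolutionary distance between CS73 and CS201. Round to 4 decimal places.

The sequences differ at positions 2 (A/C), 5 (C/A), 6 (C/U), 8 (A/G), 12 (A/C), 16 (C/U), 17 (U/G), 20 (C/G), 23 (C/U), 24 (G/C), 28 (G/C).
p = 11/28 = 0.392857.
d = −0.75 · ln(1 − (4/3)·0.392857) = −0.75 · ln(0.476191) = −0.75 · (-0.741936) = 0.5565.

0.5565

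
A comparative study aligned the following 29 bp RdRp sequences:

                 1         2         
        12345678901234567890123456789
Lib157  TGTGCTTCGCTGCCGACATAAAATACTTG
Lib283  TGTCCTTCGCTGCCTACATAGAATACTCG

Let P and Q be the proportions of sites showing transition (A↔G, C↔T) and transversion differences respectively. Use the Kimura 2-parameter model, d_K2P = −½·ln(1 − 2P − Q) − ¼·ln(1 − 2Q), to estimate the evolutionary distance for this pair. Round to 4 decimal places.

Differing sites — 4:G/C (Tv); 15:G/T (Tv); 21:A/G (Ti); 28:T/C (Ti).
Of the 4 differences, 2 transitions and 2 transversions over 29 sites: P = 2/29 = 0.068966, Q = 2/29 = 0.068966.
d = −0.5·ln(0.793102) − 0.25·ln(0.862068) = −0.5·(-0.231803) − 0.25·(-0.148421) = 0.1530.

0.1530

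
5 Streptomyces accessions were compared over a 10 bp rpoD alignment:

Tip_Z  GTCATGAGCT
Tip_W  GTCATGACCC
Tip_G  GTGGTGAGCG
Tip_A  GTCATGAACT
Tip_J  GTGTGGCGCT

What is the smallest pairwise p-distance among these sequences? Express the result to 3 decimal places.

0.100

Pairwise Hamming distances:
  Tip_Z vs Tip_W: 2
  Tip_Z vs Tip_G: 3
  Tip_Z vs Tip_A: 1
  Tip_Z vs Tip_J: 4
  Tip_W vs Tip_G: 4
  Tip_W vs Tip_A: 2
  Tip_W vs Tip_J: 6
  Tip_G vs Tip_A: 4
  Tip_G vs Tip_J: 4
  Tip_A vs Tip_J: 5
The smallest is 1 mismatch, between Tip_Z and Tip_A; p = 1/10 = 0.100.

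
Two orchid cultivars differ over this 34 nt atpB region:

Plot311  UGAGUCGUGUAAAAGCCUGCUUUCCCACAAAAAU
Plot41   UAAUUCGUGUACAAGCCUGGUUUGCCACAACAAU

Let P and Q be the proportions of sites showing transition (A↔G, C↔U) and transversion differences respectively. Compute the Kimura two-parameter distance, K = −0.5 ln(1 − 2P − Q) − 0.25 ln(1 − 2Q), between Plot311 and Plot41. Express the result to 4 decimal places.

0.2023

Differing sites — 2:G/A (Ti); 4:G/U (Tv); 12:A/C (Tv); 20:C/G (Tv); 24:C/G (Tv); 31:A/C (Tv).
Of the 6 differences, 1 transition and 5 transversions over 34 sites: P = 1/34 = 0.029412, Q = 5/34 = 0.147059.
d = −0.5·ln(0.794117) − 0.25·ln(0.705882) = −0.5·(-0.230524) − 0.25·(-0.348307) = 0.2023.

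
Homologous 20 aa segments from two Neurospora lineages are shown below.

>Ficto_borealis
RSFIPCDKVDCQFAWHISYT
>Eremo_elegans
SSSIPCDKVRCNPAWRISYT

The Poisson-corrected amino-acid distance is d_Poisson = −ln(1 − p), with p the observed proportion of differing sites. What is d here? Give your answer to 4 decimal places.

Mismatches occur at site 1 (R↔S), site 3 (F↔S), site 10 (D↔R), site 12 (Q↔N), site 13 (F↔P), site 16 (H↔R).
p = 6/20 = 0.300000.
d = −ln(1 − 0.300000) = −ln(0.700000) = 0.3567.

0.3567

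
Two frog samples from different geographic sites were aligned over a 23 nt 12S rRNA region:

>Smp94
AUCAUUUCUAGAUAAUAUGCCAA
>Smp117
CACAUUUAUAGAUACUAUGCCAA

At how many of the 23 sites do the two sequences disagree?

4

The sequences differ at positions 1 (A/C), 2 (U/A), 8 (C/A), 15 (A/C).
That gives 4 mismatches out of 23 aligned sites, so the Hamming distance is 4.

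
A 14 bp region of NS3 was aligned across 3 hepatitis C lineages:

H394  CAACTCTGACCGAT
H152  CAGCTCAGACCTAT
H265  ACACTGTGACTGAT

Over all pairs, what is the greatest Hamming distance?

7

Pairwise Hamming distances:
  H394 vs H152: 3
  H394 vs H265: 4
  H152 vs H265: 7
The largest is 7, between H152 and H265.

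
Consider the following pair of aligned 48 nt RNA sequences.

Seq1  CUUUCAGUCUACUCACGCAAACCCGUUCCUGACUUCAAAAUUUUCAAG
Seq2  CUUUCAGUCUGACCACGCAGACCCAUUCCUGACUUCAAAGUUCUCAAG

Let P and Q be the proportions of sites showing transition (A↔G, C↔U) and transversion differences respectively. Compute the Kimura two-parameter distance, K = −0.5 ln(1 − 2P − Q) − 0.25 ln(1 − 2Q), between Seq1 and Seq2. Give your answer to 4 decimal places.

Mismatches occur at site 11 (A↔G, transition), site 12 (C↔A, transversion), site 13 (U↔C, transition), site 20 (A↔G, transition), site 25 (G↔A, transition), site 40 (A↔G, transition), site 43 (U↔C, transition).
Of the 7 differences, 6 transitions and 1 transversion over 48 sites: P = 6/48 = 0.125000, Q = 1/48 = 0.020833.
d = −0.5·ln(0.729167) − 0.25·ln(0.958334) = −0.5·(-0.315852) − 0.25·(-0.042559) = 0.1686.

0.1686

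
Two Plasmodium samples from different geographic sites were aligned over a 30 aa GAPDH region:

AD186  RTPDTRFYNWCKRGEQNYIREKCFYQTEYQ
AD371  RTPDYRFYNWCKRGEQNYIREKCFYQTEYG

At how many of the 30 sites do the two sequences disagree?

Differing sites — 5:T/Y; 30:Q/G.
That gives 2 mismatches out of 30 aligned sites, so the Hamming distance is 2.

2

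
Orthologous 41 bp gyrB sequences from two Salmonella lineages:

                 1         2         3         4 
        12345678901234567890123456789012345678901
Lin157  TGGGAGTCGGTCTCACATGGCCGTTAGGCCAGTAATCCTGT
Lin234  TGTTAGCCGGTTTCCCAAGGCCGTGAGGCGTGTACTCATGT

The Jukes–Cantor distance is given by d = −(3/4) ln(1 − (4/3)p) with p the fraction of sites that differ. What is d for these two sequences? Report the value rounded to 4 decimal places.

Differing sites — 3:G/T; 4:G/T; 7:T/C; 12:C/T; 15:A/C; 18:T/A; 25:T/G; 30:C/G; 31:A/T; 35:A/C; 38:C/A.
p = 11/41 = 0.268293.
d = −0.75 · ln(1 − (4/3)·0.268293) = −0.75 · ln(0.642276) = −0.75 · (-0.442737) = 0.3321.

0.3321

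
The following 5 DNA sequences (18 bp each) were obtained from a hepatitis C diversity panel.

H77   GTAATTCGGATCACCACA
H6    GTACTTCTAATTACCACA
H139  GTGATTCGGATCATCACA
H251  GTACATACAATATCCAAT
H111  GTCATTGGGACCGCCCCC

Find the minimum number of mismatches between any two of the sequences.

2

Pairwise Hamming distances:
  H77 vs H6: 4
  H77 vs H139: 2
  H77 vs H251: 9
  H77 vs H111: 6
  H6 vs H139: 6
  H6 vs H251: 7
  H6 vs H111: 10
  H139 vs H251: 11
  H139 vs H111: 7
  H251 vs H111: 12
The smallest is 2, between H77 and H139.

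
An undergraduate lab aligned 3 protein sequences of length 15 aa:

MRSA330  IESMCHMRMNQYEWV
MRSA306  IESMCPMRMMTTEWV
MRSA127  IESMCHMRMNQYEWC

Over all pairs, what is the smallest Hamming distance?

1

Pairwise Hamming distances:
  MRSA330 vs MRSA306: 4
  MRSA330 vs MRSA127: 1
  MRSA306 vs MRSA127: 5
The smallest is 1, between MRSA330 and MRSA127.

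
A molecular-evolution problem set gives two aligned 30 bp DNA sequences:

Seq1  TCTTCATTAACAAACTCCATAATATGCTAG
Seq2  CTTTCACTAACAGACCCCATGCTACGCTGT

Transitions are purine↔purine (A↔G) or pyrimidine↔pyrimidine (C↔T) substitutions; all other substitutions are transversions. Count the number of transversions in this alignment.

Differing sites — 1:T/C (Ti); 2:C/T (Ti); 7:T/C (Ti); 13:A/G (Ti); 16:T/C (Ti); 21:A/G (Ti); 22:A/C (Tv); 25:T/C (Ti); 29:A/G (Ti); 30:G/T (Tv).
Of the 10 differences, 8 transitions and 2 transversions, so the answer is 2.

2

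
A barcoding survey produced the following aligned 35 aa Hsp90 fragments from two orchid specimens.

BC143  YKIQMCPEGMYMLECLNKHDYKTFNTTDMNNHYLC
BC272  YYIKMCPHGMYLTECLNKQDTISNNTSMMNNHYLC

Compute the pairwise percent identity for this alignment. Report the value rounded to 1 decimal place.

65.7%

Mismatches occur at site 2 (K→Y), site 4 (Q→K), site 8 (E→H), site 12 (M→L), site 13 (L→T), site 19 (H→Q), site 21 (Y→T), site 22 (K→I), site 23 (T→S), site 24 (F→N), site 27 (T→S), site 28 (D→M).
23 of the 35 sites match, so the percent identity is 23/35 × 100 = 65.7%.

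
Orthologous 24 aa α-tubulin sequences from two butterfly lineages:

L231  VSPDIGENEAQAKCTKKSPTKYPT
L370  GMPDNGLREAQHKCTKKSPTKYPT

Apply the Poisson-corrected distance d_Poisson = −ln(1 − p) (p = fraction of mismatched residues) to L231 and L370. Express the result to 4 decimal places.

0.2877

Mismatches occur at site 1 (V→G), site 2 (S→M), site 5 (I→N), site 7 (E→L), site 8 (N→R), site 12 (A→H).
p = 6/24 = 0.250000.
d = −ln(1 − 0.250000) = −ln(0.750000) = 0.2877.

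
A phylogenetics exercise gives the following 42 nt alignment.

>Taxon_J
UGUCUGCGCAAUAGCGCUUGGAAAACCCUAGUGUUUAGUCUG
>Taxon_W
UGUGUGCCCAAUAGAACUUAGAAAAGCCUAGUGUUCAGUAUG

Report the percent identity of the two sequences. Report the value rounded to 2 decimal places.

80.95%

Differing sites — 4:C/G; 8:G/C; 15:C/A; 16:G/A; 20:G/A; 26:C/G; 36:U/C; 40:C/A.
34 of the 42 sites match, so the percent identity is 34/42 × 100 = 80.95%.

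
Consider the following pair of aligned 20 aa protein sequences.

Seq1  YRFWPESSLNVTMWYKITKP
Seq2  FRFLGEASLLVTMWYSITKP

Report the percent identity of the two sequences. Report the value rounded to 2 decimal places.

70.00%

Mismatches occur at site 1 (Y→F), site 4 (W→L), site 5 (P→G), site 7 (S→A), site 10 (N→L), site 16 (K→S).
14 of the 20 sites match, so the percent identity is 14/20 × 100 = 70.00%.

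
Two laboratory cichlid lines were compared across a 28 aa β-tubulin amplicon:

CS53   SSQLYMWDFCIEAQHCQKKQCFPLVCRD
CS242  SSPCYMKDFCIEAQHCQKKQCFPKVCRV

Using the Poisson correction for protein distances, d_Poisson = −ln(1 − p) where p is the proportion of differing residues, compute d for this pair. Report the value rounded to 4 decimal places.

0.1967

The sequences differ at positions 3 (Q/P), 4 (L/C), 7 (W/K), 24 (L/K), 28 (D/V).
p = 5/28 = 0.178571.
d = −ln(1 − 0.178571) = −ln(0.821429) = 0.1967.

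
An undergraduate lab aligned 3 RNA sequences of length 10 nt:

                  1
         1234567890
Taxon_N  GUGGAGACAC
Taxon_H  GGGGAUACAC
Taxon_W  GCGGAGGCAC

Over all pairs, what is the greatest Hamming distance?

3

Pairwise Hamming distances:
  Taxon_N vs Taxon_H: 2
  Taxon_N vs Taxon_W: 2
  Taxon_H vs Taxon_W: 3
The largest is 3, between Taxon_H and Taxon_W.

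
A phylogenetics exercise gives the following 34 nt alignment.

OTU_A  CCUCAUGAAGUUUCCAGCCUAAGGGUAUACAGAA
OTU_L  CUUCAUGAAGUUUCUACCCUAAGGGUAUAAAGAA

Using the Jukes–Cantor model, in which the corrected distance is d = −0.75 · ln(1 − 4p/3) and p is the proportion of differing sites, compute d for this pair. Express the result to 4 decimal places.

Mismatches occur at site 2 (C/U), site 15 (C/U), site 17 (G/C), site 30 (C/A).
p = 4/34 = 0.117647.
d = −0.75 · ln(1 − (4/3)·0.117647) = −0.75 · ln(0.843137) = −0.75 · (-0.170626) = 0.1280.

0.1280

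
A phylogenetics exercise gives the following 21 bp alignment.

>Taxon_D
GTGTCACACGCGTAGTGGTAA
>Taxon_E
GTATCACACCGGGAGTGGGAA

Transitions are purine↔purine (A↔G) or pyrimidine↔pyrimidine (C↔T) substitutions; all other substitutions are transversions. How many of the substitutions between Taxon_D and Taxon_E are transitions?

1

The sequences differ at positions 3 (G/A, transition), 10 (G/C, transversion), 11 (C/G, transversion), 13 (T/G, transversion), 19 (T/G, transversion).
Of the 5 differences, 1 transition and 4 transversions, so the answer is 1.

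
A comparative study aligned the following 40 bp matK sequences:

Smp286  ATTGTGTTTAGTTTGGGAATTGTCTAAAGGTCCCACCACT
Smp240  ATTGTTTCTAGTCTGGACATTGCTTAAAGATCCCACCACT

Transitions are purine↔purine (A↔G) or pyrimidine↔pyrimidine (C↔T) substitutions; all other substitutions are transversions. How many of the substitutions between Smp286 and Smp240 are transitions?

Differing sites — 6:G/T (Tv); 8:T/C (Ti); 13:T/C (Ti); 17:G/A (Ti); 18:A/C (Tv); 23:T/C (Ti); 24:C/T (Ti); 30:G/A (Ti).
Of the 8 differences, 6 transitions and 2 transversions, so the answer is 6.

6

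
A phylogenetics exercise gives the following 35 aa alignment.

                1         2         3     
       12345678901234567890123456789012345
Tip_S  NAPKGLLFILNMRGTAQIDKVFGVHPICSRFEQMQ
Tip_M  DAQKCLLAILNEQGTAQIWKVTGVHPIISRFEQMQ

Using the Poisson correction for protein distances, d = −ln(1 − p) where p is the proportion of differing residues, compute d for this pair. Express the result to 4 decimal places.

The sequences differ at positions 1 (N/D), 3 (P/Q), 5 (G/C), 8 (F/A), 12 (M/E), 13 (R/Q), 19 (D/W), 22 (F/T), 28 (C/I).
p = 9/35 = 0.257143.
d = −ln(1 − 0.257143) = −ln(0.742857) = 0.2973.

0.2973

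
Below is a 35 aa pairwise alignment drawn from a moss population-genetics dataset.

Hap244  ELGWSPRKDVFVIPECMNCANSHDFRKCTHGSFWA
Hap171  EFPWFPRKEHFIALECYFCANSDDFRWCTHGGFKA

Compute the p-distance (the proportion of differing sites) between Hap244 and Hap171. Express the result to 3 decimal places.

0.400

Differing sites — 2:L/F; 3:G/P; 5:S/F; 9:D/E; 10:V/H; 12:V/I; 13:I/A; 14:P/L; 17:M/Y; 18:N/F; 23:H/D; 27:K/W; 32:S/G; 34:W/K.
There are 14 differences over 35 sites, so p = 14/35 = 0.400.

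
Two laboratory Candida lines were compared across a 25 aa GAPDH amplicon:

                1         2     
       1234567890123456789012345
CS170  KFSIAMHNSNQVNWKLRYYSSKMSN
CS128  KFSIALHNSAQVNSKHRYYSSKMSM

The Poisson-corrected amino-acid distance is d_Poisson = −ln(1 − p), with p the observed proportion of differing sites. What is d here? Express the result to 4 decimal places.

0.2231

Mismatches occur at site 6 (M↔L), site 10 (N↔A), site 14 (W↔S), site 16 (L↔H), site 25 (N↔M).
p = 5/25 = 0.200000.
d = −ln(1 − 0.200000) = −ln(0.800000) = 0.2231.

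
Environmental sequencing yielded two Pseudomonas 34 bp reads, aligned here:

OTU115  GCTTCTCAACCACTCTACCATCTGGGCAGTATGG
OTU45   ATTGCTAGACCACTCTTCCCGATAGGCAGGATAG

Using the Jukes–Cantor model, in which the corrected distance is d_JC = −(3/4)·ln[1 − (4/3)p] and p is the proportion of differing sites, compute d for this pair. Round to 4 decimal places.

Differing sites — 1:G/A; 2:C/T; 4:T/G; 7:C/A; 8:A/G; 17:A/T; 20:A/C; 21:T/G; 22:C/A; 24:G/A; 30:T/G; 33:G/A.
p = 12/34 = 0.352941.
d = −0.75 · ln(1 − (4/3)·0.352941) = −0.75 · ln(0.529412) = −0.75 · (-0.635988) = 0.4770.

0.4770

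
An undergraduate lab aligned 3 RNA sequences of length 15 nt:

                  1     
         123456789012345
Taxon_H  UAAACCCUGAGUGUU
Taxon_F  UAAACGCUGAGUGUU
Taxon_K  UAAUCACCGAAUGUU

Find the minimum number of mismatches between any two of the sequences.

1

Pairwise Hamming distances:
  Taxon_H vs Taxon_F: 1
  Taxon_H vs Taxon_K: 4
  Taxon_F vs Taxon_K: 4
The smallest is 1, between Taxon_H and Taxon_F.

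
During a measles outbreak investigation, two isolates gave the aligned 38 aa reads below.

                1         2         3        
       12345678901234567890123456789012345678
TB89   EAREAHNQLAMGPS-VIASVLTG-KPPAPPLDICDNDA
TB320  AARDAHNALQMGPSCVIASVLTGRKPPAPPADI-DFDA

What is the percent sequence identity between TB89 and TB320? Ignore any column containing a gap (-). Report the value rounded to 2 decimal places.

82.86%

Excluding the 3 gap columns leaves 35 comparable sites.
The sequences differ at positions 1 (E/A), 4 (E/D), 8 (Q/A), 10 (A/Q), 31 (L/A), 36 (N/F).
29 of the 35 comparable sites match, so the percent identity is 29/35 × 100 = 82.86%.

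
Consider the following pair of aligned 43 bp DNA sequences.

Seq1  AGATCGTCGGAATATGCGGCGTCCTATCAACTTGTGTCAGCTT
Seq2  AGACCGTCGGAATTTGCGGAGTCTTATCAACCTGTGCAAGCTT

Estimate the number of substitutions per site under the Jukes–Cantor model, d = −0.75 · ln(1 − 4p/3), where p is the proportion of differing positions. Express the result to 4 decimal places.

Differing sites — 4:T/C; 14:A/T; 20:C/A; 24:C/T; 32:T/C; 37:T/C; 38:C/A.
p = 7/43 = 0.162791.
d = −0.75 · ln(1 − (4/3)·0.162791) = −0.75 · ln(0.782945) = −0.75 · (-0.244693) = 0.1835.

0.1835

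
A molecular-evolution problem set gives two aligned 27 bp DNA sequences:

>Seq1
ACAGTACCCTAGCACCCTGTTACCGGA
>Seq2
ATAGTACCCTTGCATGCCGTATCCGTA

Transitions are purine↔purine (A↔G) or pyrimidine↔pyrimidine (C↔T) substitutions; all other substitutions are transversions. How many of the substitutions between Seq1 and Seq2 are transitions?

3

Mismatches occur at site 2 (C→T, transition), site 11 (A→T, transversion), site 15 (C→T, transition), site 16 (C→G, transversion), site 18 (T→C, transition), site 21 (T→A, transversion), site 22 (A→T, transversion), site 26 (G→T, transversion).
Of the 8 differences, 3 transitions and 5 transversions, so the answer is 3.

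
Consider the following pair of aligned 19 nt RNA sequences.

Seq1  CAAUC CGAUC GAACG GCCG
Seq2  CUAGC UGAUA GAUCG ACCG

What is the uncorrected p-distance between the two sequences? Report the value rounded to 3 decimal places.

Differing sites — 2:A/U; 4:U/G; 6:C/U; 10:C/A; 13:A/U; 16:G/A.
There are 6 differences over 19 sites, so p = 6/19 = 0.316.

0.316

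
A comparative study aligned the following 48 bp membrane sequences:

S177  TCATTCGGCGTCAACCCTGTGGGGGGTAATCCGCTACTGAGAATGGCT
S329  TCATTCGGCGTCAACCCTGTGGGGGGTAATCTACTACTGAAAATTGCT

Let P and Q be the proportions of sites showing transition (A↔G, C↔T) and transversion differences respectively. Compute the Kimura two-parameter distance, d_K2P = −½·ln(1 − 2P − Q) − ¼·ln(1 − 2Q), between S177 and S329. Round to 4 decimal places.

0.0895

Mismatches occur at site 32 (C↔T, transition), site 33 (G↔A, transition), site 41 (G↔A, transition), site 45 (G↔T, transversion).
Of the 4 differences, 3 transitions and 1 transversion over 48 sites: P = 3/48 = 0.062500, Q = 1/48 = 0.020833.
d = −0.5·ln(0.854167) − 0.25·ln(0.958334) = −0.5·(-0.157629) − 0.25·(-0.042559) = 0.0895.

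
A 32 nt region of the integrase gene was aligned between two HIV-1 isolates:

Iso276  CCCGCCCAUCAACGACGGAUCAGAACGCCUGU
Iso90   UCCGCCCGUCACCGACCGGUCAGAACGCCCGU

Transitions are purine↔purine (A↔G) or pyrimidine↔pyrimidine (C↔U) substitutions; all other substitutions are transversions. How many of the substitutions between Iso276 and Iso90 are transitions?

4

The sequences differ at positions 1 (C/U, transition), 8 (A/G, transition), 12 (A/C, transversion), 17 (G/C, transversion), 19 (A/G, transition), 30 (U/C, transition).
Of the 6 differences, 4 transitions and 2 transversions, so the answer is 4.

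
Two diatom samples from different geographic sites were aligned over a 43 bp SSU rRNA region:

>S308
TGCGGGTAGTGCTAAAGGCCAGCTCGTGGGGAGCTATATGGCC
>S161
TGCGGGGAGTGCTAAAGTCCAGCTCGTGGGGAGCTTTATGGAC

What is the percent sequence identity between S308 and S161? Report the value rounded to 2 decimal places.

90.70%

The sequences differ at positions 7 (T/G), 18 (G/T), 36 (A/T), 42 (C/A).
39 of the 43 sites match, so the percent identity is 39/43 × 100 = 90.70%.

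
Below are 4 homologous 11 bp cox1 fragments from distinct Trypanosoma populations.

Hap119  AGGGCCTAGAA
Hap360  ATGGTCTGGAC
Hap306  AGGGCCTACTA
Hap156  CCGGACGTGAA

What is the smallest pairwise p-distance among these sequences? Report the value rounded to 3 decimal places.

0.182

Pairwise Hamming distances:
  Hap119 vs Hap360: 4
  Hap119 vs Hap306: 2
  Hap119 vs Hap156: 5
  Hap360 vs Hap306: 6
  Hap360 vs Hap156: 6
  Hap306 vs Hap156: 7
The smallest is 2 mismatches, between Hap119 and Hap306; p = 2/11 = 0.182.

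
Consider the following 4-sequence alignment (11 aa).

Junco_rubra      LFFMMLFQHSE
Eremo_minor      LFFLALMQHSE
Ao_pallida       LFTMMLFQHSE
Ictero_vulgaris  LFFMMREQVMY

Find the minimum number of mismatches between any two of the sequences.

1

Pairwise Hamming distances:
  Junco_rubra vs Eremo_minor: 3
  Junco_rubra vs Ao_pallida: 1
  Junco_rubra vs Ictero_vulgaris: 5
  Eremo_minor vs Ao_pallida: 4
  Eremo_minor vs Ictero_vulgaris: 7
  Ao_pallida vs Ictero_vulgaris: 6
The smallest is 1, between Junco_rubra and Ao_pallida.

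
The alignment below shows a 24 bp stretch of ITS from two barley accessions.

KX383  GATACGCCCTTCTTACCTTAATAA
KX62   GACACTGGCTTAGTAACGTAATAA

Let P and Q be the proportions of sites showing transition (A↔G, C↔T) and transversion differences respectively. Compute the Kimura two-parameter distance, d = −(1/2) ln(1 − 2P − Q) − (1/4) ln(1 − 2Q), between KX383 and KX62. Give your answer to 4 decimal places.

0.4539

The sequences differ at positions 3 (T/C, transition), 6 (G/T, transversion), 7 (C/G, transversion), 8 (C/G, transversion), 12 (C/A, transversion), 13 (T/G, transversion), 16 (C/A, transversion), 18 (T/G, transversion).
Of the 8 differences, 1 transition and 7 transversions over 24 sites: P = 1/24 = 0.041667, Q = 7/24 = 0.291667.
d = −0.5·ln(0.624999) − 0.25·ln(0.416666) = −0.5·(-0.470005) − 0.25·(-0.875470) = 0.4539.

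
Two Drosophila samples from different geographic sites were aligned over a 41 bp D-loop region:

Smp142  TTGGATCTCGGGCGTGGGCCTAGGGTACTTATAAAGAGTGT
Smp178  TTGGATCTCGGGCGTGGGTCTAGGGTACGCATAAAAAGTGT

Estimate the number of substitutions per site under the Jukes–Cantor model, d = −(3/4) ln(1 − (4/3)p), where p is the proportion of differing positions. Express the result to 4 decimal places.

Differing sites — 19:C/T; 29:T/G; 30:T/C; 36:G/A.
p = 4/41 = 0.097561.
d = −0.75 · ln(1 − (4/3)·0.097561) = −0.75 · ln(0.869919) = −0.75 · (-0.139355) = 0.1045.

0.1045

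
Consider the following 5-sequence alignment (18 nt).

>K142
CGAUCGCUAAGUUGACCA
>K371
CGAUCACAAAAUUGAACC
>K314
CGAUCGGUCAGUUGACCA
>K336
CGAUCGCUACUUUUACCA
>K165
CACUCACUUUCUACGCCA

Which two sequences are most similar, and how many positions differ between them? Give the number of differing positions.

2

Pairwise Hamming distances:
  K142 vs K371: 5
  K142 vs K314: 2
  K142 vs K336: 3
  K142 vs K165: 9
  K371 vs K314: 7
  K371 vs K336: 7
  K371 vs K165: 11
  K314 vs K336: 5
  K314 vs K165: 10
  K336 vs K165: 9
The smallest is 2, between K142 and K314.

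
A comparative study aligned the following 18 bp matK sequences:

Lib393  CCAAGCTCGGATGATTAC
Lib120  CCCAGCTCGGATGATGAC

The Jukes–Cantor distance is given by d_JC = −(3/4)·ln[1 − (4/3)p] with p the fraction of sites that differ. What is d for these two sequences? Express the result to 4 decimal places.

Differing sites — 3:A/C; 16:T/G.
p = 2/18 = 0.111111.
d = −0.75 · ln(1 − (4/3)·0.111111) = −0.75 · ln(0.851852) = −0.75 · (-0.160342) = 0.1203.

0.1203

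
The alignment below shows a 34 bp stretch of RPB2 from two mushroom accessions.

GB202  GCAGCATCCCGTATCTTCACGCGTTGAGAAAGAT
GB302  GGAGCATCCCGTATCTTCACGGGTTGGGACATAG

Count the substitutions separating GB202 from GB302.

Mismatches occur at site 2 (C/G), site 22 (C/G), site 27 (A/G), site 30 (A/C), site 32 (G/T), site 34 (T/G).
That gives 6 mismatches out of 34 aligned sites, so the Hamming distance is 6.

6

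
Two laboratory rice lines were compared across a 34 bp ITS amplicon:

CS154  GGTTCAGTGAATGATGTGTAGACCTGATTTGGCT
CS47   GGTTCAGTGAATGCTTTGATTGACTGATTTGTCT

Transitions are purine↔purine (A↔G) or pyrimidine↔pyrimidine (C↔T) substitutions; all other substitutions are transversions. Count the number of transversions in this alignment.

Mismatches occur at site 14 (A↔C, transversion), site 16 (G↔T, transversion), site 19 (T↔A, transversion), site 20 (A↔T, transversion), site 21 (G↔T, transversion), site 22 (A↔G, transition), site 23 (C↔A, transversion), site 32 (G↔T, transversion).
Of the 8 differences, 1 transition and 7 transversions, so the answer is 7.

7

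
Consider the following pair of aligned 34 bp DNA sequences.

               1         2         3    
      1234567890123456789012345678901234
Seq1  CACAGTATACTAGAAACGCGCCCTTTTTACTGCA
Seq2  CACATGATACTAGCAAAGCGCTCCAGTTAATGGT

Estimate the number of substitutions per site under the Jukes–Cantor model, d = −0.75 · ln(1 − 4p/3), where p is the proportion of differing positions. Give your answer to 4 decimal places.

Mismatches occur at site 5 (G↔T), site 6 (T↔G), site 14 (A↔C), site 17 (C↔A), site 22 (C↔T), site 24 (T↔C), site 25 (T↔A), site 26 (T↔G), site 30 (C↔A), site 33 (C↔G), site 34 (A↔T).
p = 11/34 = 0.323529.
d = −0.75 · ln(1 − (4/3)·0.323529) = −0.75 · ln(0.568628) = −0.75 · (-0.564529) = 0.4234.

0.4234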